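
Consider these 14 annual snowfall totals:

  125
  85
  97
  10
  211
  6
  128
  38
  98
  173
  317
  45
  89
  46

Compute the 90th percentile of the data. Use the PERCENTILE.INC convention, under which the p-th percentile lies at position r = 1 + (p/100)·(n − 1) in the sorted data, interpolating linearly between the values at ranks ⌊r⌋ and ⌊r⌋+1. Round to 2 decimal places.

199.60

Sorted: 6, 10, 38, 45, 46, 85, 89, 97, 98, 125, 128, 173, 211, 317.
n = 14.
r = 1 + (90/100)·(14 − 1) = 1 + 11.7 = 12.7.
Rank 12 is 173 and rank 13 is 211.
Interpolate: 173 + 0.7·(211 − 173) = 173 + 0.7·38 = 199.6.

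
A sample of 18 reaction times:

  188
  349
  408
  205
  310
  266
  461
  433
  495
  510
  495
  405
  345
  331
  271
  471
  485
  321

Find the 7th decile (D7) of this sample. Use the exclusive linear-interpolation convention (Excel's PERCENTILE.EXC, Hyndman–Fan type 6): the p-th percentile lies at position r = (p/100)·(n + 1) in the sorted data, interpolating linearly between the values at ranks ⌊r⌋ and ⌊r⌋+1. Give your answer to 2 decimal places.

464.00

Sorted: 188, 205, 266, 271, 310, 321, 331, 345, 349, 405, 408, 433, 461, 471, 485, 495, 495, 510.
n = 18.
r = (70/100)·(18 + 1) = 13.3.
Rank 13 is 461 and rank 14 is 471.
Interpolate: 461 + 0.3·(471 − 461) = 461 + 0.3·10 = 464.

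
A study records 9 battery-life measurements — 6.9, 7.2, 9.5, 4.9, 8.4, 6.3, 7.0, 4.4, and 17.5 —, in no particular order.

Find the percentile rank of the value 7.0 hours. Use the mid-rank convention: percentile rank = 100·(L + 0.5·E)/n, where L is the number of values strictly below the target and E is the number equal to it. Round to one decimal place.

50.0

Sorted: 4.4, 4.9, 6.3, 6.9, 7.0, 7.2, 8.4, 9.5, 17.5.
Count below 7.0: L = 4; count equal: E = 1; n = 9.
Percentile rank = 100·(4 + 0.5·1)/9 = 100·4.5/9 = 50.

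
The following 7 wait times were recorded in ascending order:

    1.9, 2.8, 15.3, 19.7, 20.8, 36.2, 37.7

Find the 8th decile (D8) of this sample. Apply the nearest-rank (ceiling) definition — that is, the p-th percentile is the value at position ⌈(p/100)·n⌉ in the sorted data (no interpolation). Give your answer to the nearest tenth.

n = 7.
Position = ⌈80/100 · 7⌉ = ⌈5.6⌉ = 6.
The value at rank 6 is 36.2.

36.2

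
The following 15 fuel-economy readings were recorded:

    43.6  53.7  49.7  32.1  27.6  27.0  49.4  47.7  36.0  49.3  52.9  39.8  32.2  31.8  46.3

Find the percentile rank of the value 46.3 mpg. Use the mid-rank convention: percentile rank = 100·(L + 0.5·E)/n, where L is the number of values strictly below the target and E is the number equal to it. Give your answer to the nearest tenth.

Sorted: 27.0, 27.6, 31.8, 32.1, 32.2, 36.0, 39.8, 43.6, 46.3, 47.7, 49.3, 49.4, 49.7, 52.9, 53.7.
Count below 46.3: L = 8; count equal: E = 1; n = 15.
Percentile rank = 100·(8 + 0.5·1)/15 = 100·8.5/15 = 56.67.

56.7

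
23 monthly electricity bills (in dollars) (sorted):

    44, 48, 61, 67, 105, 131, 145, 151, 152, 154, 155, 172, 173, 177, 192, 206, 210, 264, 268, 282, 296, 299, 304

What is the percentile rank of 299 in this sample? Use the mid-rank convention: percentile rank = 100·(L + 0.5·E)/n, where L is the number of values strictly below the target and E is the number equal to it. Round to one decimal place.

93.5

Count below 299: L = 21; count equal: E = 1; n = 23.
Percentile rank = 100·(21 + 0.5·1)/23 = 100·21.5/23 = 93.48.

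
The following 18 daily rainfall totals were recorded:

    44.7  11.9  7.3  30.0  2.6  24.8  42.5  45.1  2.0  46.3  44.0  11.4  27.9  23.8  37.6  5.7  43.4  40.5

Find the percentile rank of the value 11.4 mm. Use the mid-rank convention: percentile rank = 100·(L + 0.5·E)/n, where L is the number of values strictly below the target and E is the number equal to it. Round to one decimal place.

Sorted: 2.0, 2.6, 5.7, 7.3, 11.4, 11.9, 23.8, 24.8, 27.9, 30.0, 37.6, 40.5, 42.5, 43.4, 44.0, 44.7, 45.1, 46.3.
Count below 11.4: L = 4; count equal: E = 1; n = 18.
Percentile rank = 100·(4 + 0.5·1)/18 = 100·4.5/18 = 25.

25.0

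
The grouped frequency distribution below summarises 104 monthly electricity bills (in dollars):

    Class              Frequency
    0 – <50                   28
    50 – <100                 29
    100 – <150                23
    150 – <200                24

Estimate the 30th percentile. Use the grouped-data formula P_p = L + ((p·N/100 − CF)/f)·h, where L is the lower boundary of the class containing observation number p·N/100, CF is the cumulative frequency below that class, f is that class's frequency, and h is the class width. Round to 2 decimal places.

55.52

N = 104; target position k = 30/100 · 104 = 31.2.
Cumulative frequencies: 28, 57, 80, 104.
Observation 31.2 falls in the class 50 – <100.
L = 50, CF = 28, f = 29, h = 50.
P30 = 50 + ((31.2 − 28)/29)·50 = 50 + 5.51724 = 55.5172.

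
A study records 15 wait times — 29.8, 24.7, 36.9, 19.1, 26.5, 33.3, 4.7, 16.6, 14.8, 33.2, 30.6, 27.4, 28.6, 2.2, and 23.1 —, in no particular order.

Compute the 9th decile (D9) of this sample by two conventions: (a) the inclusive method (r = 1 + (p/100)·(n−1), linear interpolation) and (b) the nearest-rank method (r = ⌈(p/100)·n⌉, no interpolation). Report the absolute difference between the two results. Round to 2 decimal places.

0.04

Sorted: 2.2, 4.7, 14.8, 16.6, 19.1, 23.1, 24.7, 26.5, 27.4, 28.6, 29.8, 30.6, 33.2, 33.3, 36.9.
n = 15.
(a) r = 13.6; between ranks 13 (33.2) and 14 (33.3): 33.26.
(b) the nearest-rank method: rank 14 → 33.3.
|33.26 − 33.3| = 0.04.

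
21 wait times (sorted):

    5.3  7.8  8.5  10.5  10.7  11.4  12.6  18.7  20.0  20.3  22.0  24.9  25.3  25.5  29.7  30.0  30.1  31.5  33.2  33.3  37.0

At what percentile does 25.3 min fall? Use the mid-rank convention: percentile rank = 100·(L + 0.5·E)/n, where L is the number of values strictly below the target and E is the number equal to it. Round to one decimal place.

59.5

Count below 25.3: L = 12; count equal: E = 1; n = 21.
Percentile rank = 100·(12 + 0.5·1)/21 = 100·12.5/21 = 59.52.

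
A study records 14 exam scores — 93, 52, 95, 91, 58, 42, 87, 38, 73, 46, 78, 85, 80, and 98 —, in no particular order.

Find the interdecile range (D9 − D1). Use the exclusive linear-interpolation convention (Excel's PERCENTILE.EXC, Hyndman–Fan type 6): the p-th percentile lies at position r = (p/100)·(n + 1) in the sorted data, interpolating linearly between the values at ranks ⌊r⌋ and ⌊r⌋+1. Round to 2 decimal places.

Sorted: 38, 42, 46, 52, 58, 73, 78, 80, 85, 87, 91, 93, 95, 98.
n = 14.
P10: r = 1.5; ranks 1–2 are 38, 42; interpolating gives 40.
P90: r = 13.5; ranks 13–14 are 95, 98; interpolating gives 96.5.
Difference: 96.5 − 40 = 56.5.

56.50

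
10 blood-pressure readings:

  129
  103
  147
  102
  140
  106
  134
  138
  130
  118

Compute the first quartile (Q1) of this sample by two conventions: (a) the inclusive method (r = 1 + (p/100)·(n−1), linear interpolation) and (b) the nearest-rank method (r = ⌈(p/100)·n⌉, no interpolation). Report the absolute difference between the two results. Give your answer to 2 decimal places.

3.00

Sorted: 102, 103, 106, 118, 129, 130, 134, 138, 140, 147.
n = 10.
(a) r = 3.25; between ranks 3 (106) and 4 (118): 109.
(b) the nearest-rank method: rank 3 → 106.
|109 − 106| = 3.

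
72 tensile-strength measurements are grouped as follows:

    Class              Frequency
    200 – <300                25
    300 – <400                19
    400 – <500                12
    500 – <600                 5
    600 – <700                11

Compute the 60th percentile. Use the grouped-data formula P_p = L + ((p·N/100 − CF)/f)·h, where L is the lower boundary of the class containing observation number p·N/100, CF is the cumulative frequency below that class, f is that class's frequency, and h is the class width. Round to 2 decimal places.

395.79

N = 72; target position k = 60/100 · 72 = 43.2.
Cumulative frequencies: 25, 44, 56, 61, 72.
Observation 43.2 falls in the class 300 – <400.
L = 300, CF = 25, f = 19, h = 100.
P60 = 300 + ((43.2 − 25)/19)·100 = 300 + 95.7895 = 395.789.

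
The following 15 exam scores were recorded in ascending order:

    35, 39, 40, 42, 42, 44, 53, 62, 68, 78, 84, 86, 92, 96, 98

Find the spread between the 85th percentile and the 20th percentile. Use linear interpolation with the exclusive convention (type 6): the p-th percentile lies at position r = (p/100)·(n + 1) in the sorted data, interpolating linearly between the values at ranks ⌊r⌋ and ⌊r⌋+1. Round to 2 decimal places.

n = 15.
P20: r = 3.2; ranks 3–4 are 40, 42; interpolating gives 40.4.
P85: r = 13.6; ranks 13–14 are 92, 96; interpolating gives 94.4.
Difference: 94.4 − 40.4 = 54.

54.00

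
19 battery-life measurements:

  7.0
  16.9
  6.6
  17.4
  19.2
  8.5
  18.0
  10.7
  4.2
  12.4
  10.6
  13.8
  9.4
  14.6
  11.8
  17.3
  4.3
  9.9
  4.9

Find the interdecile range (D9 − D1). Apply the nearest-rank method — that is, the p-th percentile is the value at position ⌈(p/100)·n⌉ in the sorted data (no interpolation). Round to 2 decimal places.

Sorted: 4.2, 4.3, 4.9, 6.6, 7.0, 8.5, 9.4, 9.9, 10.6, 10.7, 11.8, 12.4, 13.8, 14.6, 16.9, 17.3, 17.4, 18.0, 19.2.
n = 19.
P10: rank ⌈10/100·19⌉ = 2 → 4.3.
P90: rank ⌈90/100·19⌉ = 18 → 18.
Difference: 18 − 4.3 = 13.7.

13.70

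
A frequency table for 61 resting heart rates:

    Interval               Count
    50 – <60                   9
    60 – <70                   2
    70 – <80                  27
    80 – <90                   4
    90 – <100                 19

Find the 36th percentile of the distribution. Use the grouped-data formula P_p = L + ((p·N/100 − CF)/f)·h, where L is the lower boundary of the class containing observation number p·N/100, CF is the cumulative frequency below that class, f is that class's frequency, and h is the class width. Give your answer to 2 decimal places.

N = 61; target position k = 36/100 · 61 = 21.96.
Cumulative frequencies: 9, 11, 38, 42, 61.
Observation 21.96 falls in the class 70 – <80.
L = 70, CF = 11, f = 27, h = 10.
P36 = 70 + ((21.96 − 11)/27)·10 = 70 + 4.05926 = 74.0593.

74.06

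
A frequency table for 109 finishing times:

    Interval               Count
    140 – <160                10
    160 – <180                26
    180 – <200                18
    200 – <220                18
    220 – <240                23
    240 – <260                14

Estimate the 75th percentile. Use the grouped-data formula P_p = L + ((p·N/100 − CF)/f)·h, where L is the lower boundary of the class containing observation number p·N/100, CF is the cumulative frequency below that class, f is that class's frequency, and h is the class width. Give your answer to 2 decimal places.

228.48

N = 109; target position k = 75/100 · 109 = 81.75.
Cumulative frequencies: 10, 36, 54, 72, 95, 109.
Observation 81.75 falls in the class 220 – <240.
L = 220, CF = 72, f = 23, h = 20.
P75 = 220 + ((81.75 − 72)/23)·20 = 220 + 8.47826 = 228.478.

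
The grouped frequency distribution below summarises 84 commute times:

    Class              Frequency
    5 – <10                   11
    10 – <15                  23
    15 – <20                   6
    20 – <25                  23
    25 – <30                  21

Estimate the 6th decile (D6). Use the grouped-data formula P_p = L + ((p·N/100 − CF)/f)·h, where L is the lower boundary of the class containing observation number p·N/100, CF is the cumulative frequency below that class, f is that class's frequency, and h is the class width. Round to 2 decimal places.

22.26

N = 84; target position k = 60/100 · 84 = 50.4.
Cumulative frequencies: 11, 34, 40, 63, 84.
Observation 50.4 falls in the class 20 – <25.
L = 20, CF = 40, f = 23, h = 5.
P60 = 20 + ((50.4 − 40)/23)·5 = 20 + 2.26087 = 22.2609.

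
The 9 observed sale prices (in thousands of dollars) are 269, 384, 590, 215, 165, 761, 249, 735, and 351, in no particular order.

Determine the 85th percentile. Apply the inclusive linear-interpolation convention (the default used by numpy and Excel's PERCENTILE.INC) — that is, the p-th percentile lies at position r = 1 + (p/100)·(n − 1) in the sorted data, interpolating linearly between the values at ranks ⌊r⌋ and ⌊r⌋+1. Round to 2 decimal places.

Sorted: 165, 215, 249, 269, 351, 384, 590, 735, 761.
n = 9.
r = 1 + (85/100)·(9 − 1) = 1 + 6.8 = 7.8.
Rank 7 is 590 and rank 8 is 735.
Interpolate: 590 + 0.8·(735 − 590) = 590 + 0.8·145 = 706.

706.00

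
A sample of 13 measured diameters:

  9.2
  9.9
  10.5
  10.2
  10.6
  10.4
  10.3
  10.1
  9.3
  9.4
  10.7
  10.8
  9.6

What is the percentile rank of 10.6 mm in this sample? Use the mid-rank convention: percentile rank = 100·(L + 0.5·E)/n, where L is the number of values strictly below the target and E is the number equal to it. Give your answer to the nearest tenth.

80.8

Sorted: 9.2, 9.3, 9.4, 9.6, 9.9, 10.1, 10.2, 10.3, 10.4, 10.5, 10.6, 10.7, 10.8.
Count below 10.6: L = 10; count equal: E = 1; n = 13.
Percentile rank = 100·(10 + 0.5·1)/13 = 100·10.5/13 = 80.77.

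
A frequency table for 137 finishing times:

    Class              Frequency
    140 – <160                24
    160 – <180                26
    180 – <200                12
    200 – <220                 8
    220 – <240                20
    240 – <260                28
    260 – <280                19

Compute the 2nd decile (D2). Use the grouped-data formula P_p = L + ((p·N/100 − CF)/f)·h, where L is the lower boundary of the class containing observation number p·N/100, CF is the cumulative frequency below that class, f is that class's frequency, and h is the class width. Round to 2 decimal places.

N = 137; target position k = 20/100 · 137 = 27.4.
Cumulative frequencies: 24, 50, 62, 70, 90, 118, 137.
Observation 27.4 falls in the class 160 – <180.
L = 160, CF = 24, f = 26, h = 20.
P20 = 160 + ((27.4 − 24)/26)·20 = 160 + 2.61538 = 162.615.

162.62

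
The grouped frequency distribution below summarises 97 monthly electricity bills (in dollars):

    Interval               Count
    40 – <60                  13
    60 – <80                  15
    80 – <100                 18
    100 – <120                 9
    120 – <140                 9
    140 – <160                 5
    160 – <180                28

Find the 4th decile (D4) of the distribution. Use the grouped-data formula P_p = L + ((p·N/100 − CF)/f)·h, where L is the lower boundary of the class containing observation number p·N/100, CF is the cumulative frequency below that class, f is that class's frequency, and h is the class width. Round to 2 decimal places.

N = 97; target position k = 40/100 · 97 = 38.8.
Cumulative frequencies: 13, 28, 46, 55, 64, 69, 97.
Observation 38.8 falls in the class 80 – <100.
L = 80, CF = 28, f = 18, h = 20.
P40 = 80 + ((38.8 − 28)/18)·20 = 80 + 12 = 92.

92.00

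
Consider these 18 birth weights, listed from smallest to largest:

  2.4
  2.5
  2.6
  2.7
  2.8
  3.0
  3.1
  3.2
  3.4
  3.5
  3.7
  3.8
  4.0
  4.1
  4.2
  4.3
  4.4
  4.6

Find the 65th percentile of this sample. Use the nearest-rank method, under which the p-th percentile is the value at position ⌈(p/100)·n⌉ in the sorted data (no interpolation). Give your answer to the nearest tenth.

n = 18.
Position = ⌈65/100 · 18⌉ = ⌈11.7⌉ = 12.
The value at rank 12 is 3.8.

3.8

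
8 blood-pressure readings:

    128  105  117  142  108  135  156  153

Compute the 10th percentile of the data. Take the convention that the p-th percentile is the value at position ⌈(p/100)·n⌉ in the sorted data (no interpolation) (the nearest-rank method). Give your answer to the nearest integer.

105

Sorted: 105, 108, 117, 128, 135, 142, 153, 156.
n = 8.
Position = ⌈10/100 · 8⌉ = ⌈0.8⌉ = 1.
The value at rank 1 is 105.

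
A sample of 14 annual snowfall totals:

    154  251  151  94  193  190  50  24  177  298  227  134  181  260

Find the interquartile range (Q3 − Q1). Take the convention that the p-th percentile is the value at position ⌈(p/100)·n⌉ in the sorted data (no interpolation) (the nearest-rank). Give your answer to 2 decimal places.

Sorted: 24, 50, 94, 134, 151, 154, 177, 181, 190, 193, 227, 251, 260, 298.
n = 14.
P25: rank ⌈25/100·14⌉ = 4 → 134.
P75: rank ⌈75/100·14⌉ = 11 → 227.
Difference: 227 − 134 = 93.

93.00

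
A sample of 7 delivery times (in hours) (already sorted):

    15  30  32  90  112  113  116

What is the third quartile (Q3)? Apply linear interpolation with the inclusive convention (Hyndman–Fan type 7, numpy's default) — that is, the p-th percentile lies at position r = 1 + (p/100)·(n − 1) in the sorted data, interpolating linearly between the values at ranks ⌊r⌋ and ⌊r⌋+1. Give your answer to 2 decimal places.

n = 7.
r = 1 + (75/100)·(7 − 1) = 1 + 4.5 = 5.5.
Rank 5 is 112 and rank 6 is 113.
Interpolate: 112 + 0.5·(113 − 112) = 112 + 0.5·1 = 112.5.

112.50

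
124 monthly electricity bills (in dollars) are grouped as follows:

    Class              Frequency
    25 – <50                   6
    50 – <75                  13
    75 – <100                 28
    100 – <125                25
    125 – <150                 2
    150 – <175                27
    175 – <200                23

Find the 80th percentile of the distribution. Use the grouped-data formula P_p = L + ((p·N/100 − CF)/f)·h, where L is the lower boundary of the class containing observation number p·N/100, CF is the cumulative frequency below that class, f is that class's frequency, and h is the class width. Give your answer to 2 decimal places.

N = 124; target position k = 80/100 · 124 = 99.2.
Cumulative frequencies: 6, 19, 47, 72, 74, 101, 124.
Observation 99.2 falls in the class 150 – <175.
L = 150, CF = 74, f = 27, h = 25.
P80 = 150 + ((99.2 − 74)/27)·25 = 150 + 23.3333 = 173.333.

173.33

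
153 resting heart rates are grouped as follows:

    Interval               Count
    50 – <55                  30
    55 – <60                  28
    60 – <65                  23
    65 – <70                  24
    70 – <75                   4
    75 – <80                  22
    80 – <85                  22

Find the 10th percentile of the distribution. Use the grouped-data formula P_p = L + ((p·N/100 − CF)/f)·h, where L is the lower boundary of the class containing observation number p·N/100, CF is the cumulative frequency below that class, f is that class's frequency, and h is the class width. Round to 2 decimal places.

52.55

N = 153; target position k = 10/100 · 153 = 15.3.
Cumulative frequencies: 30, 58, 81, 105, 109, 131, 153.
Observation 15.3 falls in the class 50 – <55.
L = 50, CF = 0, f = 30, h = 5.
P10 = 50 + ((15.3 − 0)/30)·5 = 50 + 2.55 = 52.55.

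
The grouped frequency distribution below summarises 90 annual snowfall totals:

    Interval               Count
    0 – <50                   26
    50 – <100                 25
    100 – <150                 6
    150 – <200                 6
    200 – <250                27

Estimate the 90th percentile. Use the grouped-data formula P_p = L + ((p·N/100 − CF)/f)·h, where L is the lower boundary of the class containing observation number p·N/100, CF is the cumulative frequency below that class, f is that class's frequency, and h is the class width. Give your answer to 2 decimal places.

N = 90; target position k = 90/100 · 90 = 81.
Cumulative frequencies: 26, 51, 57, 63, 90.
Observation 81 falls in the class 200 – <250.
L = 200, CF = 63, f = 27, h = 50.
P90 = 200 + ((81 − 63)/27)·50 = 200 + 33.3333 = 233.333.

233.33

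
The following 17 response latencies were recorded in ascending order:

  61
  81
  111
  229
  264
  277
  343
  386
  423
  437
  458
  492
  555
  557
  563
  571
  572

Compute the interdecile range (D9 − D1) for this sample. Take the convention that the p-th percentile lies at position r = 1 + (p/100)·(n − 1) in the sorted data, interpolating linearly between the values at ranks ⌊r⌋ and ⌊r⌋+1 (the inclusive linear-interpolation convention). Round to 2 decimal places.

n = 17.
P10: r = 2.6; ranks 2–3 are 81, 111; interpolating gives 99.
P90: r = 15.4; ranks 15–16 are 563, 571; interpolating gives 566.2.
Difference: 566.2 − 99 = 467.2.

467.20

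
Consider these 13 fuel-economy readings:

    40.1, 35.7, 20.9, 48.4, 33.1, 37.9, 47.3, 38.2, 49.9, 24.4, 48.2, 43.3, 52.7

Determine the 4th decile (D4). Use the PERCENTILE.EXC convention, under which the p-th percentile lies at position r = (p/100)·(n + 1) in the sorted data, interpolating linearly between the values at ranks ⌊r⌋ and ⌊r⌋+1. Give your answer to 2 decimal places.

38.08

Sorted: 20.9, 24.4, 33.1, 35.7, 37.9, 38.2, 40.1, 43.3, 47.3, 48.2, 48.4, 49.9, 52.7.
n = 13.
r = (40/100)·(13 + 1) = 5.6.
Rank 5 is 37.9 and rank 6 is 38.2.
Interpolate: 37.9 + 0.6·(38.2 − 37.9) = 37.9 + 0.6·0.3 = 38.08.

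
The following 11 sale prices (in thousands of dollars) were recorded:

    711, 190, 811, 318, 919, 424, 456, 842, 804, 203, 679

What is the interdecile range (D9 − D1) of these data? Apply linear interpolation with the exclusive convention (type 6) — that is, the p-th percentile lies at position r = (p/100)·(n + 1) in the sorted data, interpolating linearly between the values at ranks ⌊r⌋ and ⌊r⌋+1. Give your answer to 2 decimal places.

711.00

Sorted: 190, 203, 318, 424, 456, 679, 711, 804, 811, 842, 919.
n = 11.
P10: r = 1.2; ranks 1–2 are 190, 203; interpolating gives 192.6.
P90: r = 10.8; ranks 10–11 are 842, 919; interpolating gives 903.6.
Difference: 903.6 − 192.6 = 711.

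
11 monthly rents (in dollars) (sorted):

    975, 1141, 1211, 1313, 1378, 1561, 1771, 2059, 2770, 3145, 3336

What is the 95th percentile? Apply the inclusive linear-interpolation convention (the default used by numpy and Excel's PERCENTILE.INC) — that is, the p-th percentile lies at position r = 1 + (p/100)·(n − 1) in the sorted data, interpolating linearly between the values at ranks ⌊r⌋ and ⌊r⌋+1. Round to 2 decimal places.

3240.50

n = 11.
r = 1 + (95/100)·(11 − 1) = 1 + 9.5 = 10.5.
Rank 10 is 3145 and rank 11 is 3336.
Interpolate: 3145 + 0.5·(3336 − 3145) = 3145 + 0.5·191 = 3240.5.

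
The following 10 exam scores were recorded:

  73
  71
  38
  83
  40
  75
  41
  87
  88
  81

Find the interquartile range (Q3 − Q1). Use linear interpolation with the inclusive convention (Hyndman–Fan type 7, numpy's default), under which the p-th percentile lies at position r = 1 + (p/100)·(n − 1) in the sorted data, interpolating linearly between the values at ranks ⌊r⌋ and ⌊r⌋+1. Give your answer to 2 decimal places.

Sorted: 38, 40, 41, 71, 73, 75, 81, 83, 87, 88.
n = 10.
P25: r = 3.25; ranks 3–4 are 41, 71; interpolating gives 48.5.
P75: r = 7.75; ranks 7–8 are 81, 83; interpolating gives 82.5.
Difference: 82.5 − 48.5 = 34.

34.00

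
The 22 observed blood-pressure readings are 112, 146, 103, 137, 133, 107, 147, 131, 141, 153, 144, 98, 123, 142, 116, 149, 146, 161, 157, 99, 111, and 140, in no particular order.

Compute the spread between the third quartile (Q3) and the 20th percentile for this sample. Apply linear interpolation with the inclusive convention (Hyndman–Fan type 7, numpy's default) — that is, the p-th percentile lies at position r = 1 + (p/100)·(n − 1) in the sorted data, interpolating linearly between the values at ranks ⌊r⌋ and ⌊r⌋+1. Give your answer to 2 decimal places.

Sorted: 98, 99, 103, 107, 111, 112, 116, 123, 131, 133, 137, 140, 141, 142, 144, 146, 146, 147, 149, 153, 157, 161.
n = 22.
P20: r = 5.2; ranks 5–6 are 111, 112; interpolating gives 111.2.
P75: r = 16.75; ranks 16–17 are 146, 146; interpolating gives 146.
Difference: 146 − 111.2 = 34.8.

34.80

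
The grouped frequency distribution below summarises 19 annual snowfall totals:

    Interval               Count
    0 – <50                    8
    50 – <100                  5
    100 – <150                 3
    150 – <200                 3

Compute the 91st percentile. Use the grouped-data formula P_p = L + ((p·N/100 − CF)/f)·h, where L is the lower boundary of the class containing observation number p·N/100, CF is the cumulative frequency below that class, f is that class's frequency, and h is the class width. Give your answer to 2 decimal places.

N = 19; target position k = 91/100 · 19 = 17.29.
Cumulative frequencies: 8, 13, 16, 19.
Observation 17.29 falls in the class 150 – <200.
L = 150, CF = 16, f = 3, h = 50.
P91 = 150 + ((17.29 − 16)/3)·50 = 150 + 21.5 = 171.5.

171.50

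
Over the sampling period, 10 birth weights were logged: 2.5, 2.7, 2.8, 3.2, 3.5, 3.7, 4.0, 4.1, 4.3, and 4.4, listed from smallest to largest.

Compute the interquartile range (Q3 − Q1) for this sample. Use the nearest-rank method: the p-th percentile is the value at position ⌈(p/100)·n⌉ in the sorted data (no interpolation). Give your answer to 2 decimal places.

n = 10.
P25: rank ⌈25/100·10⌉ = 3 → 2.8.
P75: rank ⌈75/100·10⌉ = 8 → 4.1.
Difference: 4.1 − 2.8 = 1.3.

1.30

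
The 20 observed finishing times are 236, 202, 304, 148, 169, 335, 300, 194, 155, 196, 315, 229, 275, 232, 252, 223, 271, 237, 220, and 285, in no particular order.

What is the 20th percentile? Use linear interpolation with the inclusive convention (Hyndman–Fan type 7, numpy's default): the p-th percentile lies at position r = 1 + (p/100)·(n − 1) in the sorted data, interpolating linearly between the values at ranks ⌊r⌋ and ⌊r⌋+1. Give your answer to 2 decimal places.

Sorted: 148, 155, 169, 194, 196, 202, 220, 223, 229, 232, 236, 237, 252, 271, 275, 285, 300, 304, 315, 335.
n = 20.
r = 1 + (20/100)·(20 − 1) = 1 + 3.8 = 4.8.
Rank 4 is 194 and rank 5 is 196.
Interpolate: 194 + 0.8·(196 − 194) = 194 + 0.8·2 = 195.6.

195.60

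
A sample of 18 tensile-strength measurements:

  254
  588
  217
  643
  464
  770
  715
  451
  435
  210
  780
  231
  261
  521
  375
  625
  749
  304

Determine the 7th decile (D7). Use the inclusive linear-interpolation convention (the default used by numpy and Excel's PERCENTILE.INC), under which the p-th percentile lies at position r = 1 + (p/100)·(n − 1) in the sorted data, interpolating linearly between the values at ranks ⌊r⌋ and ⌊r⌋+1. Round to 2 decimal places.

621.30

Sorted: 210, 217, 231, 254, 261, 304, 375, 435, 451, 464, 521, 588, 625, 643, 715, 749, 770, 780.
n = 18.
r = 1 + (70/100)·(18 − 1) = 1 + 11.9 = 12.9.
Rank 12 is 588 and rank 13 is 625.
Interpolate: 588 + 0.9·(625 − 588) = 588 + 0.9·37 = 621.3.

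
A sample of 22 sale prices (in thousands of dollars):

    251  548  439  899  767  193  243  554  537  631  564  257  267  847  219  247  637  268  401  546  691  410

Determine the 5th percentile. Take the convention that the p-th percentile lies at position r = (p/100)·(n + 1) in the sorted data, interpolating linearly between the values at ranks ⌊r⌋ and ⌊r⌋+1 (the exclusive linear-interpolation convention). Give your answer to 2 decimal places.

Sorted: 193, 219, 243, 247, 251, 257, 267, 268, 401, 410, 439, 537, 546, 548, 554, 564, 631, 637, 691, 767, 847, 899.
n = 22.
r = (5/100)·(22 + 1) = 1.15.
Rank 1 is 193 and rank 2 is 219.
Interpolate: 193 + 0.15·(219 − 193) = 193 + 0.15·26 = 196.9.

196.90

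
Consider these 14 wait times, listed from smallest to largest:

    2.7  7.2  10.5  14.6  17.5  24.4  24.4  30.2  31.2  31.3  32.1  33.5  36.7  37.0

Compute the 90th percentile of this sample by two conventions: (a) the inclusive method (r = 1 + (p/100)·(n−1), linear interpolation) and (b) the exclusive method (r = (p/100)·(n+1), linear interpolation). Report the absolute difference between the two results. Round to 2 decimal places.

n = 14.
(a) r = 12.7; between ranks 12 (33.5) and 13 (36.7): 35.74.
(b) r = 13.5; between ranks 13 (36.7) and 14 (37.0): 36.85.
|35.74 − 36.85| = 1.11.

1.11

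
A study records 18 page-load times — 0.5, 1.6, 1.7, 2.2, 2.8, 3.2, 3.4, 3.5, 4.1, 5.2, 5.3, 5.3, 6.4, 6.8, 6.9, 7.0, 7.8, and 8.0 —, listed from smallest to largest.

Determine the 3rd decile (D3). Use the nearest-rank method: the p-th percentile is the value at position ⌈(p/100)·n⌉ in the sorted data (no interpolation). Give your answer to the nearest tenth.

n = 18.
Position = ⌈30/100 · 18⌉ = ⌈5.4⌉ = 6.
The value at rank 6 is 3.2.

3.2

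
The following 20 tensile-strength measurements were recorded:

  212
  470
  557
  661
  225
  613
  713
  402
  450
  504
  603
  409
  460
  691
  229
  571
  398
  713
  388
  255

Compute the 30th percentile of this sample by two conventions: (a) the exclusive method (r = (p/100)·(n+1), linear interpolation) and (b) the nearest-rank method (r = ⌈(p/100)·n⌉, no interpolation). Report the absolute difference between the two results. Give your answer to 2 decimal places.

Sorted: 212, 225, 229, 255, 388, 398, 402, 409, 450, 460, 470, 504, 557, 571, 603, 613, 661, 691, 713, 713.
n = 20.
(a) r = 6.3; between ranks 6 (398) and 7 (402): 399.2.
(b) the nearest-rank method: rank 6 → 398.
|399.2 − 398| = 1.2.

1.20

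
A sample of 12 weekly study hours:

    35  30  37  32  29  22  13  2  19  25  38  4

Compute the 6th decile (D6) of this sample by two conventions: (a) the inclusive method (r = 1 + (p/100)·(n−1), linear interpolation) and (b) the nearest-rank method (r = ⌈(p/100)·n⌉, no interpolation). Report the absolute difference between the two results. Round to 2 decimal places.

Sorted: 2, 4, 13, 19, 22, 25, 29, 30, 32, 35, 37, 38.
n = 12.
(a) r = 7.6; between ranks 7 (29) and 8 (30): 29.6.
(b) the nearest-rank method: rank 8 → 30.
|29.6 − 30| = 0.4.

0.40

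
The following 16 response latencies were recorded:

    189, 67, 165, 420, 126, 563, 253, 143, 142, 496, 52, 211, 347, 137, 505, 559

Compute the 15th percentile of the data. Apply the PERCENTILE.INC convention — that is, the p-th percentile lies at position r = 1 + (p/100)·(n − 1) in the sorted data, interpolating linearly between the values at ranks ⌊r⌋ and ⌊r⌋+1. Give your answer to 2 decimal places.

Sorted: 52, 67, 126, 137, 142, 143, 165, 189, 211, 253, 347, 420, 496, 505, 559, 563.
n = 16.
r = 1 + (15/100)·(16 − 1) = 1 + 2.25 = 3.25.
Rank 3 is 126 and rank 4 is 137.
Interpolate: 126 + 0.25·(137 − 126) = 126 + 0.25·11 = 128.75.

128.75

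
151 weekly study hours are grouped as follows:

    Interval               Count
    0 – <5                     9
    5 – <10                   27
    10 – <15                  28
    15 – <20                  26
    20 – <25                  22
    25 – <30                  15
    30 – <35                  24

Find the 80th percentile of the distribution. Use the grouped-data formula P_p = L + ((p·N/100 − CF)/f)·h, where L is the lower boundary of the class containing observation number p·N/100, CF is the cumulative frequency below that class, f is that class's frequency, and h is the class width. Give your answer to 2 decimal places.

27.93

N = 151; target position k = 80/100 · 151 = 120.8.
Cumulative frequencies: 9, 36, 64, 90, 112, 127, 151.
Observation 120.8 falls in the class 25 – <30.
L = 25, CF = 112, f = 15, h = 5.
P80 = 25 + ((120.8 − 112)/15)·5 = 25 + 2.93333 = 27.9333.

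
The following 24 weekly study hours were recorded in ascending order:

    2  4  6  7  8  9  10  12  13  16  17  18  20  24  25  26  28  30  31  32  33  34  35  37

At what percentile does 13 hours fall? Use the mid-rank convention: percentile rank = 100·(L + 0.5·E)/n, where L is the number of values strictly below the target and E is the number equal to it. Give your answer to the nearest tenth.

Count below 13: L = 8; count equal: E = 1; n = 24.
Percentile rank = 100·(8 + 0.5·1)/24 = 100·8.5/24 = 35.42.

35.4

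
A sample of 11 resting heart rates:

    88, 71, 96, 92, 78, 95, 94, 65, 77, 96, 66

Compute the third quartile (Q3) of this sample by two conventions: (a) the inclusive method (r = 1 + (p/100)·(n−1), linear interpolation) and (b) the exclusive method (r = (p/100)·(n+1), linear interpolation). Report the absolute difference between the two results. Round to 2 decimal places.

0.50

Sorted: 65, 66, 71, 77, 78, 88, 92, 94, 95, 96, 96.
n = 11.
(a) r = 8.5; between ranks 8 (94) and 9 (95): 94.5.
(b) r = 9 → value at rank 9 = 95.
|94.5 − 95| = 0.5.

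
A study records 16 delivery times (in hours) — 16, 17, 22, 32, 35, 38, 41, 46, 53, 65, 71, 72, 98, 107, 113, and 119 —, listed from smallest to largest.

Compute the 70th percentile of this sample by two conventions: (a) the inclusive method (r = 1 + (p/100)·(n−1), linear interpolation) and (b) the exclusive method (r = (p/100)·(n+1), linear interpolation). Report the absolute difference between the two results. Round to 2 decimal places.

n = 16.
(a) r = 11.5; between ranks 11 (71) and 12 (72): 71.5.
(b) r = 11.9; between ranks 11 (71) and 12 (72): 71.9.
|71.5 − 71.9| = 0.4.

0.40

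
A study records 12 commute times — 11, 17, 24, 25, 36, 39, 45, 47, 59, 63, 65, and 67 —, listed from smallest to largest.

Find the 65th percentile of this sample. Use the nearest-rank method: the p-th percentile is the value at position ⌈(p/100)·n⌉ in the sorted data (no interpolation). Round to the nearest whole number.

n = 12.
Position = ⌈65/100 · 12⌉ = ⌈7.8⌉ = 8.
The value at rank 8 is 47.

47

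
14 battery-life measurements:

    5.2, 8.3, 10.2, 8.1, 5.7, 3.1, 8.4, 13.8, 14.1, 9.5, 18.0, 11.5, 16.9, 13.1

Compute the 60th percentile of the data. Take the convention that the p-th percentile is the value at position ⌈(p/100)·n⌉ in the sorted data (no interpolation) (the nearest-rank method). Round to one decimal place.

Sorted: 3.1, 5.2, 5.7, 8.1, 8.3, 8.4, 9.5, 10.2, 11.5, 13.1, 13.8, 14.1, 16.9, 18.0.
n = 14.
Position = ⌈60/100 · 14⌉ = ⌈8.4⌉ = 9.
The value at rank 9 is 11.5.

11.5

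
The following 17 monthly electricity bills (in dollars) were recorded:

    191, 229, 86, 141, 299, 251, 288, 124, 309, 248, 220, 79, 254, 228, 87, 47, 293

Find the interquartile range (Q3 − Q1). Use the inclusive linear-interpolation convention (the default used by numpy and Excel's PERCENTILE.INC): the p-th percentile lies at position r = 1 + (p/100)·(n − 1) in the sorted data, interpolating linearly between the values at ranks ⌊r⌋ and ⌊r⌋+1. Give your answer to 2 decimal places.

130.00

Sorted: 47, 79, 86, 87, 124, 141, 191, 220, 228, 229, 248, 251, 254, 288, 293, 299, 309.
n = 17.
P25: r = 5 (integer) → 124.
P75: r = 13 (integer) → 254.
Difference: 254 − 124 = 130.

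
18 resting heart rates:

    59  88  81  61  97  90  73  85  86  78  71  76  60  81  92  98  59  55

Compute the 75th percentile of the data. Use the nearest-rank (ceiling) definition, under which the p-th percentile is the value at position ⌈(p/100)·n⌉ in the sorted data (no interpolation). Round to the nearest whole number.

Sorted: 55, 59, 59, 60, 61, 71, 73, 76, 78, 81, 81, 85, 86, 88, 90, 92, 97, 98.
n = 18.
Position = ⌈75/100 · 18⌉ = ⌈13.5⌉ = 14.
The value at rank 14 is 88.

88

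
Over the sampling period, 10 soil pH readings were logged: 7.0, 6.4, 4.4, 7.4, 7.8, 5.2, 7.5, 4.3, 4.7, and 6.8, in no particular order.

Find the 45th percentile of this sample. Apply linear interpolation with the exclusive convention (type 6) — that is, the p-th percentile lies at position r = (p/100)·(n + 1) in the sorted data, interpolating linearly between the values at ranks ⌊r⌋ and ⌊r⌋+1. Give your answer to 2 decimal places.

Sorted: 4.3, 4.4, 4.7, 5.2, 6.4, 6.8, 7.0, 7.4, 7.5, 7.8.
n = 10.
r = (45/100)·(10 + 1) = 4.95.
Rank 4 is 5.2 and rank 5 is 6.4.
Interpolate: 5.2 + 0.95·(6.4 − 5.2) = 5.2 + 0.95·1.2 = 6.34.

6.34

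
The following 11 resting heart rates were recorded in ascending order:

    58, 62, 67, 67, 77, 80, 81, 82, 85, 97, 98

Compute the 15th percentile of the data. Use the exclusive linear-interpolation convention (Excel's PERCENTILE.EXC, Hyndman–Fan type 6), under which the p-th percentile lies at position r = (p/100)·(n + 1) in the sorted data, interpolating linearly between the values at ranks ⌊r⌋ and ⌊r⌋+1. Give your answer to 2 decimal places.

61.20

n = 11.
r = (15/100)·(11 + 1) = 1.8.
Rank 1 is 58 and rank 2 is 62.
Interpolate: 58 + 0.8·(62 − 58) = 58 + 0.8·4 = 61.2.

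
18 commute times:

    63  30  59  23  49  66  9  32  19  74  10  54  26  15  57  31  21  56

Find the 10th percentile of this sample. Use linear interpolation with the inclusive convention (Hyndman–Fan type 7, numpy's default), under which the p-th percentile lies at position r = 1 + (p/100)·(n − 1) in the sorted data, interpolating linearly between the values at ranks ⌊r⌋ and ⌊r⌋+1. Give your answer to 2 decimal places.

Sorted: 9, 10, 15, 19, 21, 23, 26, 30, 31, 32, 49, 54, 56, 57, 59, 63, 66, 74.
n = 18.
r = 1 + (10/100)·(18 − 1) = 1 + 1.7 = 2.7.
Rank 2 is 10 and rank 3 is 15.
Interpolate: 10 + 0.7·(15 − 10) = 10 + 0.7·5 = 13.5.

13.50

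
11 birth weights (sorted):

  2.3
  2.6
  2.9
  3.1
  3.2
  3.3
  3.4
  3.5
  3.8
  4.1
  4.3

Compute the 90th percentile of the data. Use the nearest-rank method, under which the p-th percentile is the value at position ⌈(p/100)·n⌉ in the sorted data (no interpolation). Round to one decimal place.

n = 11.
Position = ⌈90/100 · 11⌉ = ⌈9.9⌉ = 10.
The value at rank 10 is 4.1.

4.1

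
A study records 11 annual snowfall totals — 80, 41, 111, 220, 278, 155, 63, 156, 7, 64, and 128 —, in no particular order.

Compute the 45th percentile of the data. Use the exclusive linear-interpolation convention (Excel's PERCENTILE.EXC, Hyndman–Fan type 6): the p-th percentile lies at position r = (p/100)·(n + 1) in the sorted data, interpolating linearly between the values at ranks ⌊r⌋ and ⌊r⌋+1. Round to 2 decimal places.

92.40

Sorted: 7, 41, 63, 64, 80, 111, 128, 155, 156, 220, 278.
n = 11.
r = (45/100)·(11 + 1) = 5.4.
Rank 5 is 80 and rank 6 is 111.
Interpolate: 80 + 0.4·(111 − 80) = 80 + 0.4·31 = 92.4.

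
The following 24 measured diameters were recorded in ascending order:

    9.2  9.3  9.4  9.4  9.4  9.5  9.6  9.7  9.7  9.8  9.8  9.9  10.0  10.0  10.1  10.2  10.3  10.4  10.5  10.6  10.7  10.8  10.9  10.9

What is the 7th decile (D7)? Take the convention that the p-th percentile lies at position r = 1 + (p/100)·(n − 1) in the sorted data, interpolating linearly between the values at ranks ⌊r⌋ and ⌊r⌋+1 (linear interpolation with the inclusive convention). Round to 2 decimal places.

10.31

n = 24.
r = 1 + (70/100)·(24 − 1) = 1 + 16.1 = 17.1.
Rank 17 is 10.3 and rank 18 is 10.4.
Interpolate: 10.3 + 0.1·(10.4 − 10.3) = 10.3 + 0.1·0.1 = 10.31.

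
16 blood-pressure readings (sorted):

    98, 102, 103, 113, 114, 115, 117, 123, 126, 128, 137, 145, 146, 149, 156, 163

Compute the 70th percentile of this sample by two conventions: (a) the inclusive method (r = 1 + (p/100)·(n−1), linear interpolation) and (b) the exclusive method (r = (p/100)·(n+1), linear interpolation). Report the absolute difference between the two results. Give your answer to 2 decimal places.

3.20

n = 16.
(a) r = 11.5; between ranks 11 (137) and 12 (145): 141.
(b) r = 11.9; between ranks 11 (137) and 12 (145): 144.2.
|141 − 144.2| = 3.2.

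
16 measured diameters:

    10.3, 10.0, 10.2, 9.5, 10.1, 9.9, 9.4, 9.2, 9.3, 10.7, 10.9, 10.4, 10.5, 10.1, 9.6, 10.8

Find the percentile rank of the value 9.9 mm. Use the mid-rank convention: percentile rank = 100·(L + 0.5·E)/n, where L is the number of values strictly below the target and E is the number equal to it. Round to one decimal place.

Sorted: 9.2, 9.3, 9.4, 9.5, 9.6, 9.9, 10.0, 10.1, 10.1, 10.2, 10.3, 10.4, 10.5, 10.7, 10.8, 10.9.
Count below 9.9: L = 5; count equal: E = 1; n = 16.
Percentile rank = 100·(5 + 0.5·1)/16 = 100·5.5/16 = 34.38.

34.4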